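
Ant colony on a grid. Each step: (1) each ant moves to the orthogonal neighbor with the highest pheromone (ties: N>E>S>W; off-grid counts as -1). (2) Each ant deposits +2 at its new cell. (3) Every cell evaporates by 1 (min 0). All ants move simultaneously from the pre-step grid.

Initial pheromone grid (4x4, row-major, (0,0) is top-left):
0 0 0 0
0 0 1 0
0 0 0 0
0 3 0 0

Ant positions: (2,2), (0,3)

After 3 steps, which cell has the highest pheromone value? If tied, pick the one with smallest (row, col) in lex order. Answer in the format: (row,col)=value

Step 1: ant0:(2,2)->N->(1,2) | ant1:(0,3)->S->(1,3)
  grid max=2 at (1,2)
Step 2: ant0:(1,2)->E->(1,3) | ant1:(1,3)->W->(1,2)
  grid max=3 at (1,2)
Step 3: ant0:(1,3)->W->(1,2) | ant1:(1,2)->E->(1,3)
  grid max=4 at (1,2)
Final grid:
  0 0 0 0
  0 0 4 3
  0 0 0 0
  0 0 0 0
Max pheromone 4 at (1,2)

Answer: (1,2)=4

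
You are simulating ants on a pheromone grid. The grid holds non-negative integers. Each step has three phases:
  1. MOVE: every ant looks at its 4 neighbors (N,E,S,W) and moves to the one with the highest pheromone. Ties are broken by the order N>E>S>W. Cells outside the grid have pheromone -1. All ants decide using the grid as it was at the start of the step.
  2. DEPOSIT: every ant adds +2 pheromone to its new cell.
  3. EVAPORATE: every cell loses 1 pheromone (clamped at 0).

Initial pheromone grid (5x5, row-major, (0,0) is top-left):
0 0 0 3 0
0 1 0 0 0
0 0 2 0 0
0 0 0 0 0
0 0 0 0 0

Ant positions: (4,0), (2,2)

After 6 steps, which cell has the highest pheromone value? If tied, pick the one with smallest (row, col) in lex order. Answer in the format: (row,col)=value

Step 1: ant0:(4,0)->N->(3,0) | ant1:(2,2)->N->(1,2)
  grid max=2 at (0,3)
Step 2: ant0:(3,0)->N->(2,0) | ant1:(1,2)->S->(2,2)
  grid max=2 at (2,2)
Step 3: ant0:(2,0)->N->(1,0) | ant1:(2,2)->N->(1,2)
  grid max=1 at (1,0)
Step 4: ant0:(1,0)->N->(0,0) | ant1:(1,2)->S->(2,2)
  grid max=2 at (2,2)
Step 5: ant0:(0,0)->E->(0,1) | ant1:(2,2)->N->(1,2)
  grid max=1 at (0,1)
Step 6: ant0:(0,1)->E->(0,2) | ant1:(1,2)->S->(2,2)
  grid max=2 at (2,2)
Final grid:
  0 0 1 0 0
  0 0 0 0 0
  0 0 2 0 0
  0 0 0 0 0
  0 0 0 0 0
Max pheromone 2 at (2,2)

Answer: (2,2)=2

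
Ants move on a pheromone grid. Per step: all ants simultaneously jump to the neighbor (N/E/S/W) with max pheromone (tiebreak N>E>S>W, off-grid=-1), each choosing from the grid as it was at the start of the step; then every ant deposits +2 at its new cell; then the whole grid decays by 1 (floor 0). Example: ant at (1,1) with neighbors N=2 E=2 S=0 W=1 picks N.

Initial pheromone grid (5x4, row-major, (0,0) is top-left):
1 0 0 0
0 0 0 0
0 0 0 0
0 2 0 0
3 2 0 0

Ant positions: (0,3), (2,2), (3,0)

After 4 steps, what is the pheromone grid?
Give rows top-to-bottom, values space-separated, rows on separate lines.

After step 1: ants at (1,3),(1,2),(4,0)
  0 0 0 0
  0 0 1 1
  0 0 0 0
  0 1 0 0
  4 1 0 0
After step 2: ants at (1,2),(1,3),(4,1)
  0 0 0 0
  0 0 2 2
  0 0 0 0
  0 0 0 0
  3 2 0 0
After step 3: ants at (1,3),(1,2),(4,0)
  0 0 0 0
  0 0 3 3
  0 0 0 0
  0 0 0 0
  4 1 0 0
After step 4: ants at (1,2),(1,3),(4,1)
  0 0 0 0
  0 0 4 4
  0 0 0 0
  0 0 0 0
  3 2 0 0

0 0 0 0
0 0 4 4
0 0 0 0
0 0 0 0
3 2 0 0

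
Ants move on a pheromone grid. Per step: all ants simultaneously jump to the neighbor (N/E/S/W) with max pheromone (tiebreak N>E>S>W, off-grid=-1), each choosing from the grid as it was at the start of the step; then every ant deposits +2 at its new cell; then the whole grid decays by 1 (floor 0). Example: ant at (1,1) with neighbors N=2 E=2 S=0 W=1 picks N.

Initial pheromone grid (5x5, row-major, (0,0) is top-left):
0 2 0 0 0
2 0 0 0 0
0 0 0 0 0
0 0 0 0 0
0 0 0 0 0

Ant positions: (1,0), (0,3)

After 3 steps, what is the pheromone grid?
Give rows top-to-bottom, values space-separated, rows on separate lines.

After step 1: ants at (0,0),(0,4)
  1 1 0 0 1
  1 0 0 0 0
  0 0 0 0 0
  0 0 0 0 0
  0 0 0 0 0
After step 2: ants at (0,1),(1,4)
  0 2 0 0 0
  0 0 0 0 1
  0 0 0 0 0
  0 0 0 0 0
  0 0 0 0 0
After step 3: ants at (0,2),(0,4)
  0 1 1 0 1
  0 0 0 0 0
  0 0 0 0 0
  0 0 0 0 0
  0 0 0 0 0

0 1 1 0 1
0 0 0 0 0
0 0 0 0 0
0 0 0 0 0
0 0 0 0 0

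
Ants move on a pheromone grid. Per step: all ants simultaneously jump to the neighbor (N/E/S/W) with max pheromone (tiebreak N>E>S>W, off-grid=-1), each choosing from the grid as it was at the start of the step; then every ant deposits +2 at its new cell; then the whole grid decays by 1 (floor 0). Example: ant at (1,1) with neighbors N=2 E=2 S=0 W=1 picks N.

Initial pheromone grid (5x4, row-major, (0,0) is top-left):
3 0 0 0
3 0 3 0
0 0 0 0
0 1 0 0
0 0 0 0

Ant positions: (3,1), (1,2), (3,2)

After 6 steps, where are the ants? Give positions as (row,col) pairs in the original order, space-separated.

Step 1: ant0:(3,1)->N->(2,1) | ant1:(1,2)->N->(0,2) | ant2:(3,2)->W->(3,1)
  grid max=2 at (0,0)
Step 2: ant0:(2,1)->S->(3,1) | ant1:(0,2)->S->(1,2) | ant2:(3,1)->N->(2,1)
  grid max=3 at (1,2)
Step 3: ant0:(3,1)->N->(2,1) | ant1:(1,2)->N->(0,2) | ant2:(2,1)->S->(3,1)
  grid max=4 at (3,1)
Step 4: ant0:(2,1)->S->(3,1) | ant1:(0,2)->S->(1,2) | ant2:(3,1)->N->(2,1)
  grid max=5 at (3,1)
Step 5: ant0:(3,1)->N->(2,1) | ant1:(1,2)->N->(0,2) | ant2:(2,1)->S->(3,1)
  grid max=6 at (3,1)
Step 6: ant0:(2,1)->S->(3,1) | ant1:(0,2)->S->(1,2) | ant2:(3,1)->N->(2,1)
  grid max=7 at (3,1)

(3,1) (1,2) (2,1)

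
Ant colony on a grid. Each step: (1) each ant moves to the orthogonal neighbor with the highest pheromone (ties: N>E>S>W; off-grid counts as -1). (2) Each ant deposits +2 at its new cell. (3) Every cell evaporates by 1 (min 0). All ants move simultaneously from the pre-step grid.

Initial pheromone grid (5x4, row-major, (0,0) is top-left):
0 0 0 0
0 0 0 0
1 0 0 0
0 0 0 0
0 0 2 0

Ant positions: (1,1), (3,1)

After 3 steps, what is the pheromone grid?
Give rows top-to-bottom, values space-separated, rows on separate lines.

After step 1: ants at (0,1),(2,1)
  0 1 0 0
  0 0 0 0
  0 1 0 0
  0 0 0 0
  0 0 1 0
After step 2: ants at (0,2),(1,1)
  0 0 1 0
  0 1 0 0
  0 0 0 0
  0 0 0 0
  0 0 0 0
After step 3: ants at (0,3),(0,1)
  0 1 0 1
  0 0 0 0
  0 0 0 0
  0 0 0 0
  0 0 0 0

0 1 0 1
0 0 0 0
0 0 0 0
0 0 0 0
0 0 0 0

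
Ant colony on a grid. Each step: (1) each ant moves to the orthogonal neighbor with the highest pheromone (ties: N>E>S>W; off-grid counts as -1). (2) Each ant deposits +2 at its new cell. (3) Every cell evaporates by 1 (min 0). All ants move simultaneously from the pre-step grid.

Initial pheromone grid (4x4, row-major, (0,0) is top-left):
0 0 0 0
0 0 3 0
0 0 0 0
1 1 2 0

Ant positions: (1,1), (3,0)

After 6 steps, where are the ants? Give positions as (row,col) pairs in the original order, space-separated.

Step 1: ant0:(1,1)->E->(1,2) | ant1:(3,0)->E->(3,1)
  grid max=4 at (1,2)
Step 2: ant0:(1,2)->N->(0,2) | ant1:(3,1)->E->(3,2)
  grid max=3 at (1,2)
Step 3: ant0:(0,2)->S->(1,2) | ant1:(3,2)->W->(3,1)
  grid max=4 at (1,2)
Step 4: ant0:(1,2)->N->(0,2) | ant1:(3,1)->E->(3,2)
  grid max=3 at (1,2)
Step 5: ant0:(0,2)->S->(1,2) | ant1:(3,2)->W->(3,1)
  grid max=4 at (1,2)
Step 6: ant0:(1,2)->N->(0,2) | ant1:(3,1)->E->(3,2)
  grid max=3 at (1,2)

(0,2) (3,2)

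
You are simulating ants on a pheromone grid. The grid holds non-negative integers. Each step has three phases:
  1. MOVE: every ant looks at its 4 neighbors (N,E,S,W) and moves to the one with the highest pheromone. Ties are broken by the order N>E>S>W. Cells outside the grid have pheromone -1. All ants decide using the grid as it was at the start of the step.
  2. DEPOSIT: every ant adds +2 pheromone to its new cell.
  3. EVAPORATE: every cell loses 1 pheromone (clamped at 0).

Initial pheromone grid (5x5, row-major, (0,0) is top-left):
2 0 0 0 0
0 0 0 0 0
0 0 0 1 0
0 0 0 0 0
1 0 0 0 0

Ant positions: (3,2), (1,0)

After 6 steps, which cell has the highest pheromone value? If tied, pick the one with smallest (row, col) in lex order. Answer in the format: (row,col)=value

Answer: (0,0)=2

Derivation:
Step 1: ant0:(3,2)->N->(2,2) | ant1:(1,0)->N->(0,0)
  grid max=3 at (0,0)
Step 2: ant0:(2,2)->N->(1,2) | ant1:(0,0)->E->(0,1)
  grid max=2 at (0,0)
Step 3: ant0:(1,2)->N->(0,2) | ant1:(0,1)->W->(0,0)
  grid max=3 at (0,0)
Step 4: ant0:(0,2)->E->(0,3) | ant1:(0,0)->E->(0,1)
  grid max=2 at (0,0)
Step 5: ant0:(0,3)->E->(0,4) | ant1:(0,1)->W->(0,0)
  grid max=3 at (0,0)
Step 6: ant0:(0,4)->S->(1,4) | ant1:(0,0)->E->(0,1)
  grid max=2 at (0,0)
Final grid:
  2 1 0 0 0
  0 0 0 0 1
  0 0 0 0 0
  0 0 0 0 0
  0 0 0 0 0
Max pheromone 2 at (0,0)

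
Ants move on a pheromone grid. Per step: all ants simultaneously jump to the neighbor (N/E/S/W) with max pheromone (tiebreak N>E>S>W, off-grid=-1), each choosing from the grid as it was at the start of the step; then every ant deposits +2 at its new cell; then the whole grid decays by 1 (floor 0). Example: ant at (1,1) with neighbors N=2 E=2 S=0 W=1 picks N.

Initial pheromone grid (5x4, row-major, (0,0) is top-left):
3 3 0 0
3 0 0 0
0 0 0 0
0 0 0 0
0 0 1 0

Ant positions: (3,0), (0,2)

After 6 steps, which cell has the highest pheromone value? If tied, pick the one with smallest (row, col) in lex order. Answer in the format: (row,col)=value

Answer: (0,0)=7

Derivation:
Step 1: ant0:(3,0)->N->(2,0) | ant1:(0,2)->W->(0,1)
  grid max=4 at (0,1)
Step 2: ant0:(2,0)->N->(1,0) | ant1:(0,1)->W->(0,0)
  grid max=3 at (0,0)
Step 3: ant0:(1,0)->N->(0,0) | ant1:(0,0)->E->(0,1)
  grid max=4 at (0,0)
Step 4: ant0:(0,0)->E->(0,1) | ant1:(0,1)->W->(0,0)
  grid max=5 at (0,0)
Step 5: ant0:(0,1)->W->(0,0) | ant1:(0,0)->E->(0,1)
  grid max=6 at (0,0)
Step 6: ant0:(0,0)->E->(0,1) | ant1:(0,1)->W->(0,0)
  grid max=7 at (0,0)
Final grid:
  7 7 0 0
  0 0 0 0
  0 0 0 0
  0 0 0 0
  0 0 0 0
Max pheromone 7 at (0,0)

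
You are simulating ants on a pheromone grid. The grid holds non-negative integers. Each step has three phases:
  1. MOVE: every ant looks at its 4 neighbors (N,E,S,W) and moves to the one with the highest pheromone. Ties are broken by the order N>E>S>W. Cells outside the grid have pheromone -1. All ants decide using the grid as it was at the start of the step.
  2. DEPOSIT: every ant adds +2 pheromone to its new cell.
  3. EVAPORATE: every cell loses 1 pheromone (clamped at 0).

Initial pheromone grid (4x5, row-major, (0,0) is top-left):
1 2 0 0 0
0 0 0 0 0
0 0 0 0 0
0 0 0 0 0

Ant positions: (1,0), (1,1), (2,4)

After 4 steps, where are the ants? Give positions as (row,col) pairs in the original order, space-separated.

Step 1: ant0:(1,0)->N->(0,0) | ant1:(1,1)->N->(0,1) | ant2:(2,4)->N->(1,4)
  grid max=3 at (0,1)
Step 2: ant0:(0,0)->E->(0,1) | ant1:(0,1)->W->(0,0) | ant2:(1,4)->N->(0,4)
  grid max=4 at (0,1)
Step 3: ant0:(0,1)->W->(0,0) | ant1:(0,0)->E->(0,1) | ant2:(0,4)->S->(1,4)
  grid max=5 at (0,1)
Step 4: ant0:(0,0)->E->(0,1) | ant1:(0,1)->W->(0,0) | ant2:(1,4)->N->(0,4)
  grid max=6 at (0,1)

(0,1) (0,0) (0,4)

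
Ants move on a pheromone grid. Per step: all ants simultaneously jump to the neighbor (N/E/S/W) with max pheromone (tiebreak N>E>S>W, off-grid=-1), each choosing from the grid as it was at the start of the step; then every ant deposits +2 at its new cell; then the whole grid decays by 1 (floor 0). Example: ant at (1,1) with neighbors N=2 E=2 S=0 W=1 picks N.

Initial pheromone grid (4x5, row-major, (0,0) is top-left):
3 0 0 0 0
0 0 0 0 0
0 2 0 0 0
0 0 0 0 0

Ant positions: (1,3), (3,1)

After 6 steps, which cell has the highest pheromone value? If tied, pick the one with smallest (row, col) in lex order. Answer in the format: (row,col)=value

Answer: (2,1)=2

Derivation:
Step 1: ant0:(1,3)->N->(0,3) | ant1:(3,1)->N->(2,1)
  grid max=3 at (2,1)
Step 2: ant0:(0,3)->E->(0,4) | ant1:(2,1)->N->(1,1)
  grid max=2 at (2,1)
Step 3: ant0:(0,4)->S->(1,4) | ant1:(1,1)->S->(2,1)
  grid max=3 at (2,1)
Step 4: ant0:(1,4)->N->(0,4) | ant1:(2,1)->N->(1,1)
  grid max=2 at (2,1)
Step 5: ant0:(0,4)->S->(1,4) | ant1:(1,1)->S->(2,1)
  grid max=3 at (2,1)
Step 6: ant0:(1,4)->N->(0,4) | ant1:(2,1)->N->(1,1)
  grid max=2 at (2,1)
Final grid:
  0 0 0 0 1
  0 1 0 0 0
  0 2 0 0 0
  0 0 0 0 0
Max pheromone 2 at (2,1)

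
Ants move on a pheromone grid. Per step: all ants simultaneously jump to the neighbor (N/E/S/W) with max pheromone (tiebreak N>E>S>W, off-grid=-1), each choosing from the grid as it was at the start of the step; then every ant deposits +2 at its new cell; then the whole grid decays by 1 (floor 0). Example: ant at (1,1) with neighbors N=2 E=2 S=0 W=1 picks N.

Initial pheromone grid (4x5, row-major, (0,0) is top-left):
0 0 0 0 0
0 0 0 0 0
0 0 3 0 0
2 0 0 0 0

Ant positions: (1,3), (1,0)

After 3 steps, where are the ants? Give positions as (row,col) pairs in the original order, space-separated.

Step 1: ant0:(1,3)->N->(0,3) | ant1:(1,0)->N->(0,0)
  grid max=2 at (2,2)
Step 2: ant0:(0,3)->E->(0,4) | ant1:(0,0)->E->(0,1)
  grid max=1 at (0,1)
Step 3: ant0:(0,4)->S->(1,4) | ant1:(0,1)->E->(0,2)
  grid max=1 at (0,2)

(1,4) (0,2)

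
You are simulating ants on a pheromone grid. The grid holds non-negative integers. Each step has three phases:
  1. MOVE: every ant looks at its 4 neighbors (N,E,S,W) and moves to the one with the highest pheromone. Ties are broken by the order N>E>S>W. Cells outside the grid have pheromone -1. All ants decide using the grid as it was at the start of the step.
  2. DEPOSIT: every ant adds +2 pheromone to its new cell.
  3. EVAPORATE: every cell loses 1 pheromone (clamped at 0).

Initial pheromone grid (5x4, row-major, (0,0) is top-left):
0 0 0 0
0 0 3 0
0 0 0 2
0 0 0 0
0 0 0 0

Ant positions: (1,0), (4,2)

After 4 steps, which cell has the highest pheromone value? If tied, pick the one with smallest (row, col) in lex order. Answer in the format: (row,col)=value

Step 1: ant0:(1,0)->N->(0,0) | ant1:(4,2)->N->(3,2)
  grid max=2 at (1,2)
Step 2: ant0:(0,0)->E->(0,1) | ant1:(3,2)->N->(2,2)
  grid max=1 at (0,1)
Step 3: ant0:(0,1)->E->(0,2) | ant1:(2,2)->N->(1,2)
  grid max=2 at (1,2)
Step 4: ant0:(0,2)->S->(1,2) | ant1:(1,2)->N->(0,2)
  grid max=3 at (1,2)
Final grid:
  0 0 2 0
  0 0 3 0
  0 0 0 0
  0 0 0 0
  0 0 0 0
Max pheromone 3 at (1,2)

Answer: (1,2)=3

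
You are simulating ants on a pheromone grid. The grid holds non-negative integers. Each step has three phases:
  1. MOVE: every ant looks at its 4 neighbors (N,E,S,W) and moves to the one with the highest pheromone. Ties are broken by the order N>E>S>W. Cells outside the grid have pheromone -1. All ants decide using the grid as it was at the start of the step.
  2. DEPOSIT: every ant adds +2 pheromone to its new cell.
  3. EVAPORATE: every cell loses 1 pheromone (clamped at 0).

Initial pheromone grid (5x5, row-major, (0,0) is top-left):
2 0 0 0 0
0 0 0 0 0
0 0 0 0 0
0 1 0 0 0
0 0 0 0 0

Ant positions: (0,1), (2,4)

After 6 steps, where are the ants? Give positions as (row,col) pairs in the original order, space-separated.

Step 1: ant0:(0,1)->W->(0,0) | ant1:(2,4)->N->(1,4)
  grid max=3 at (0,0)
Step 2: ant0:(0,0)->E->(0,1) | ant1:(1,4)->N->(0,4)
  grid max=2 at (0,0)
Step 3: ant0:(0,1)->W->(0,0) | ant1:(0,4)->S->(1,4)
  grid max=3 at (0,0)
Step 4: ant0:(0,0)->E->(0,1) | ant1:(1,4)->N->(0,4)
  grid max=2 at (0,0)
Step 5: ant0:(0,1)->W->(0,0) | ant1:(0,4)->S->(1,4)
  grid max=3 at (0,0)
Step 6: ant0:(0,0)->E->(0,1) | ant1:(1,4)->N->(0,4)
  grid max=2 at (0,0)

(0,1) (0,4)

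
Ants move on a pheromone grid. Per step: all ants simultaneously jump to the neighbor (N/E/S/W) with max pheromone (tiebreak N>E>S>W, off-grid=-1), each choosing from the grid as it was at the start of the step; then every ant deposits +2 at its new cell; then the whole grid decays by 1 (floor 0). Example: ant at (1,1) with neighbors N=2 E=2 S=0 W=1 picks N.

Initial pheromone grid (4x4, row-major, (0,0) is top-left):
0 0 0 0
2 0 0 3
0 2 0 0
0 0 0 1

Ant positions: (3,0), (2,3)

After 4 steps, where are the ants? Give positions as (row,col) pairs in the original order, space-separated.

Step 1: ant0:(3,0)->N->(2,0) | ant1:(2,3)->N->(1,3)
  grid max=4 at (1,3)
Step 2: ant0:(2,0)->N->(1,0) | ant1:(1,3)->N->(0,3)
  grid max=3 at (1,3)
Step 3: ant0:(1,0)->N->(0,0) | ant1:(0,3)->S->(1,3)
  grid max=4 at (1,3)
Step 4: ant0:(0,0)->S->(1,0) | ant1:(1,3)->N->(0,3)
  grid max=3 at (1,3)

(1,0) (0,3)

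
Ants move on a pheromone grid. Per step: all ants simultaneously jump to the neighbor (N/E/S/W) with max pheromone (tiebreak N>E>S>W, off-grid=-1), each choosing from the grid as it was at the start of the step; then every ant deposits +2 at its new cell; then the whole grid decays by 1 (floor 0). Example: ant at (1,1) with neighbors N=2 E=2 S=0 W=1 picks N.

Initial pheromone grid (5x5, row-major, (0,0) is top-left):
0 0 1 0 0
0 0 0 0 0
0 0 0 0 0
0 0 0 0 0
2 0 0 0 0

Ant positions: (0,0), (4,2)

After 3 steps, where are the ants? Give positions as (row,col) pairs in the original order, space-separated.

Step 1: ant0:(0,0)->E->(0,1) | ant1:(4,2)->N->(3,2)
  grid max=1 at (0,1)
Step 2: ant0:(0,1)->E->(0,2) | ant1:(3,2)->N->(2,2)
  grid max=1 at (0,2)
Step 3: ant0:(0,2)->E->(0,3) | ant1:(2,2)->N->(1,2)
  grid max=1 at (0,3)

(0,3) (1,2)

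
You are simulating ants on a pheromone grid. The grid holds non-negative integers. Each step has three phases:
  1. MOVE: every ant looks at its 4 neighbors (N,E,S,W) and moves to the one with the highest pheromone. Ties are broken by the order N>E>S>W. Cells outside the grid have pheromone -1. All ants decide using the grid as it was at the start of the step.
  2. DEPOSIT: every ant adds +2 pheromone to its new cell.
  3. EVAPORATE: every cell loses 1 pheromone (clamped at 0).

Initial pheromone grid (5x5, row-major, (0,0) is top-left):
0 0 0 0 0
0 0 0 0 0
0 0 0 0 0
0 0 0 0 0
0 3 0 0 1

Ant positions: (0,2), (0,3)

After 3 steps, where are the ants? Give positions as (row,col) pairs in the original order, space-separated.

Step 1: ant0:(0,2)->E->(0,3) | ant1:(0,3)->E->(0,4)
  grid max=2 at (4,1)
Step 2: ant0:(0,3)->E->(0,4) | ant1:(0,4)->W->(0,3)
  grid max=2 at (0,3)
Step 3: ant0:(0,4)->W->(0,3) | ant1:(0,3)->E->(0,4)
  grid max=3 at (0,3)

(0,3) (0,4)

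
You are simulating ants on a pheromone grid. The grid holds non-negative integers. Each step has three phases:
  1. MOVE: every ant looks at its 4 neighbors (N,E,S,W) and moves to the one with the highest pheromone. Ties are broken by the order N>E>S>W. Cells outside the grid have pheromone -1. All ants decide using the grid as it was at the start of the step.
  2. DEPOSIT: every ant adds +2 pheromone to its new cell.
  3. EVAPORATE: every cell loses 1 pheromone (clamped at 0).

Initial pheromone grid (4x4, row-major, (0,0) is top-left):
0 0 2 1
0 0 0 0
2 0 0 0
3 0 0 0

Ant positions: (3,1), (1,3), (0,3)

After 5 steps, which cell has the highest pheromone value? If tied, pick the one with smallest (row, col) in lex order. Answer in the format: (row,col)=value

Step 1: ant0:(3,1)->W->(3,0) | ant1:(1,3)->N->(0,3) | ant2:(0,3)->W->(0,2)
  grid max=4 at (3,0)
Step 2: ant0:(3,0)->N->(2,0) | ant1:(0,3)->W->(0,2) | ant2:(0,2)->E->(0,3)
  grid max=4 at (0,2)
Step 3: ant0:(2,0)->S->(3,0) | ant1:(0,2)->E->(0,3) | ant2:(0,3)->W->(0,2)
  grid max=5 at (0,2)
Step 4: ant0:(3,0)->N->(2,0) | ant1:(0,3)->W->(0,2) | ant2:(0,2)->E->(0,3)
  grid max=6 at (0,2)
Step 5: ant0:(2,0)->S->(3,0) | ant1:(0,2)->E->(0,3) | ant2:(0,3)->W->(0,2)
  grid max=7 at (0,2)
Final grid:
  0 0 7 6
  0 0 0 0
  1 0 0 0
  4 0 0 0
Max pheromone 7 at (0,2)

Answer: (0,2)=7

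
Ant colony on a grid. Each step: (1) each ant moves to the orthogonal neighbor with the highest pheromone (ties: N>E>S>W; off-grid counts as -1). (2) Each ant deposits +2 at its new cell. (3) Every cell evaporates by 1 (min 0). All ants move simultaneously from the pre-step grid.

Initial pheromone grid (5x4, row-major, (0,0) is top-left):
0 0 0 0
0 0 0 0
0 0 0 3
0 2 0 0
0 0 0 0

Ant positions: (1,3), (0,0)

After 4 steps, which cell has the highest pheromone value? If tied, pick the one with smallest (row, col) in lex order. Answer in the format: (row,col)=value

Step 1: ant0:(1,3)->S->(2,3) | ant1:(0,0)->E->(0,1)
  grid max=4 at (2,3)
Step 2: ant0:(2,3)->N->(1,3) | ant1:(0,1)->E->(0,2)
  grid max=3 at (2,3)
Step 3: ant0:(1,3)->S->(2,3) | ant1:(0,2)->E->(0,3)
  grid max=4 at (2,3)
Step 4: ant0:(2,3)->N->(1,3) | ant1:(0,3)->S->(1,3)
  grid max=3 at (1,3)
Final grid:
  0 0 0 0
  0 0 0 3
  0 0 0 3
  0 0 0 0
  0 0 0 0
Max pheromone 3 at (1,3)

Answer: (1,3)=3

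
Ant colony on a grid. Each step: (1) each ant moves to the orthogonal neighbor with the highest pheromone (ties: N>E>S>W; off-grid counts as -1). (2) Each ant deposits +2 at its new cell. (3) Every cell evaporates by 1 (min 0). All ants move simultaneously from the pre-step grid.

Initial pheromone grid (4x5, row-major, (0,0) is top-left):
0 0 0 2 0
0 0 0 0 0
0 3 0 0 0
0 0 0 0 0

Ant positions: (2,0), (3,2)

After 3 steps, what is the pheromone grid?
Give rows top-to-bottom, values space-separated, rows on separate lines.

After step 1: ants at (2,1),(2,2)
  0 0 0 1 0
  0 0 0 0 0
  0 4 1 0 0
  0 0 0 0 0
After step 2: ants at (2,2),(2,1)
  0 0 0 0 0
  0 0 0 0 0
  0 5 2 0 0
  0 0 0 0 0
After step 3: ants at (2,1),(2,2)
  0 0 0 0 0
  0 0 0 0 0
  0 6 3 0 0
  0 0 0 0 0

0 0 0 0 0
0 0 0 0 0
0 6 3 0 0
0 0 0 0 0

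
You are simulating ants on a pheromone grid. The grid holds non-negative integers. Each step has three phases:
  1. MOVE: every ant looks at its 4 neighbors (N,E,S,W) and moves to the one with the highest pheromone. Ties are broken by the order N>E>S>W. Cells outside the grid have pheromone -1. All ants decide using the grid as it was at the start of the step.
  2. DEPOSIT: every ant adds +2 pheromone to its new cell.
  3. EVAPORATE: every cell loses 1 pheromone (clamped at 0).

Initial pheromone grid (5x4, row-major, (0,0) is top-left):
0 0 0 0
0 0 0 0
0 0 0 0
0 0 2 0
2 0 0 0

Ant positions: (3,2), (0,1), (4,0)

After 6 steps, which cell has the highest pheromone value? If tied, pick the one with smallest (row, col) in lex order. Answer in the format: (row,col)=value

Answer: (3,2)=2

Derivation:
Step 1: ant0:(3,2)->N->(2,2) | ant1:(0,1)->E->(0,2) | ant2:(4,0)->N->(3,0)
  grid max=1 at (0,2)
Step 2: ant0:(2,2)->S->(3,2) | ant1:(0,2)->E->(0,3) | ant2:(3,0)->S->(4,0)
  grid max=2 at (3,2)
Step 3: ant0:(3,2)->N->(2,2) | ant1:(0,3)->S->(1,3) | ant2:(4,0)->N->(3,0)
  grid max=1 at (1,3)
Step 4: ant0:(2,2)->S->(3,2) | ant1:(1,3)->N->(0,3) | ant2:(3,0)->S->(4,0)
  grid max=2 at (3,2)
Step 5: ant0:(3,2)->N->(2,2) | ant1:(0,3)->S->(1,3) | ant2:(4,0)->N->(3,0)
  grid max=1 at (1,3)
Step 6: ant0:(2,2)->S->(3,2) | ant1:(1,3)->N->(0,3) | ant2:(3,0)->S->(4,0)
  grid max=2 at (3,2)
Final grid:
  0 0 0 1
  0 0 0 0
  0 0 0 0
  0 0 2 0
  2 0 0 0
Max pheromone 2 at (3,2)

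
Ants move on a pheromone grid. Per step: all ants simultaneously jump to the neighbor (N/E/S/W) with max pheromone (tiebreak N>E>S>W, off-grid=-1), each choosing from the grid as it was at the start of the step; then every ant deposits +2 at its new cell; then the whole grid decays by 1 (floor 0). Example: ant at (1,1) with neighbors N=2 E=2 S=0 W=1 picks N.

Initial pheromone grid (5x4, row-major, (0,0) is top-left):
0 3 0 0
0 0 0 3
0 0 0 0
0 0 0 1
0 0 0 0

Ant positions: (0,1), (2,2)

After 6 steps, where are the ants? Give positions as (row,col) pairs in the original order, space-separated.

Step 1: ant0:(0,1)->E->(0,2) | ant1:(2,2)->N->(1,2)
  grid max=2 at (0,1)
Step 2: ant0:(0,2)->W->(0,1) | ant1:(1,2)->E->(1,3)
  grid max=3 at (0,1)
Step 3: ant0:(0,1)->E->(0,2) | ant1:(1,3)->N->(0,3)
  grid max=2 at (0,1)
Step 4: ant0:(0,2)->W->(0,1) | ant1:(0,3)->S->(1,3)
  grid max=3 at (0,1)
Step 5: ant0:(0,1)->E->(0,2) | ant1:(1,3)->N->(0,3)
  grid max=2 at (0,1)
Step 6: ant0:(0,2)->W->(0,1) | ant1:(0,3)->S->(1,3)
  grid max=3 at (0,1)

(0,1) (1,3)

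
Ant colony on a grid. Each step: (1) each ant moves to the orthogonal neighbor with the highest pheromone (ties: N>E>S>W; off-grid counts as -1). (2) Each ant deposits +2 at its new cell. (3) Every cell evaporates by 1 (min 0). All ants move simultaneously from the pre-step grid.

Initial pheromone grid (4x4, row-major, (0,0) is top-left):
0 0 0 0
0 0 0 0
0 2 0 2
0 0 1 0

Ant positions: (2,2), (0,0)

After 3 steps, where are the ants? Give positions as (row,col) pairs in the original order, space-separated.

Step 1: ant0:(2,2)->E->(2,3) | ant1:(0,0)->E->(0,1)
  grid max=3 at (2,3)
Step 2: ant0:(2,3)->N->(1,3) | ant1:(0,1)->E->(0,2)
  grid max=2 at (2,3)
Step 3: ant0:(1,3)->S->(2,3) | ant1:(0,2)->E->(0,3)
  grid max=3 at (2,3)

(2,3) (0,3)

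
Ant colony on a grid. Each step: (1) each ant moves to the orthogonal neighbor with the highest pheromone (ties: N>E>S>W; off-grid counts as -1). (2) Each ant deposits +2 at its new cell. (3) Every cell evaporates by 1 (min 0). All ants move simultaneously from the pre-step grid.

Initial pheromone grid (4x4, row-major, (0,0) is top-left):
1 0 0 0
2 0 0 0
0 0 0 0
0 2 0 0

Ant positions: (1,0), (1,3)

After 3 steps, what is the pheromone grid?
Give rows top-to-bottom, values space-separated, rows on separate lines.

After step 1: ants at (0,0),(0,3)
  2 0 0 1
  1 0 0 0
  0 0 0 0
  0 1 0 0
After step 2: ants at (1,0),(1,3)
  1 0 0 0
  2 0 0 1
  0 0 0 0
  0 0 0 0
After step 3: ants at (0,0),(0,3)
  2 0 0 1
  1 0 0 0
  0 0 0 0
  0 0 0 0

2 0 0 1
1 0 0 0
0 0 0 0
0 0 0 0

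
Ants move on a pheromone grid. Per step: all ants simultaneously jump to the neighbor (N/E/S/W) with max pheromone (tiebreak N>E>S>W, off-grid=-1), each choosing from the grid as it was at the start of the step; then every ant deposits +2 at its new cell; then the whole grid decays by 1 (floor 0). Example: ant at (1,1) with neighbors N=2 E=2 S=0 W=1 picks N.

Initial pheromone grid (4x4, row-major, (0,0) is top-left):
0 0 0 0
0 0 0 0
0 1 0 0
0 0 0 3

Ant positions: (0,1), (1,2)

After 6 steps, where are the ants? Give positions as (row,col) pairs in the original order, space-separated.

Step 1: ant0:(0,1)->E->(0,2) | ant1:(1,2)->N->(0,2)
  grid max=3 at (0,2)
Step 2: ant0:(0,2)->E->(0,3) | ant1:(0,2)->E->(0,3)
  grid max=3 at (0,3)
Step 3: ant0:(0,3)->W->(0,2) | ant1:(0,3)->W->(0,2)
  grid max=5 at (0,2)
Step 4: ant0:(0,2)->E->(0,3) | ant1:(0,2)->E->(0,3)
  grid max=5 at (0,3)
Step 5: ant0:(0,3)->W->(0,2) | ant1:(0,3)->W->(0,2)
  grid max=7 at (0,2)
Step 6: ant0:(0,2)->E->(0,3) | ant1:(0,2)->E->(0,3)
  grid max=7 at (0,3)

(0,3) (0,3)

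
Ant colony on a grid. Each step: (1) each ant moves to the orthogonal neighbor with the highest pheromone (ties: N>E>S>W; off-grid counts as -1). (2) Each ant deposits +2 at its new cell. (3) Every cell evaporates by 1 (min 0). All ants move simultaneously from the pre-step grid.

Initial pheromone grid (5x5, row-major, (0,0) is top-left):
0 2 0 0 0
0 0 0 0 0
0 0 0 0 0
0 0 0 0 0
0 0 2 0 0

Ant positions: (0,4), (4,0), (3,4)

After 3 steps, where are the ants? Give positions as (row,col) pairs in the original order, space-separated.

Step 1: ant0:(0,4)->S->(1,4) | ant1:(4,0)->N->(3,0) | ant2:(3,4)->N->(2,4)
  grid max=1 at (0,1)
Step 2: ant0:(1,4)->S->(2,4) | ant1:(3,0)->N->(2,0) | ant2:(2,4)->N->(1,4)
  grid max=2 at (1,4)
Step 3: ant0:(2,4)->N->(1,4) | ant1:(2,0)->N->(1,0) | ant2:(1,4)->S->(2,4)
  grid max=3 at (1,4)

(1,4) (1,0) (2,4)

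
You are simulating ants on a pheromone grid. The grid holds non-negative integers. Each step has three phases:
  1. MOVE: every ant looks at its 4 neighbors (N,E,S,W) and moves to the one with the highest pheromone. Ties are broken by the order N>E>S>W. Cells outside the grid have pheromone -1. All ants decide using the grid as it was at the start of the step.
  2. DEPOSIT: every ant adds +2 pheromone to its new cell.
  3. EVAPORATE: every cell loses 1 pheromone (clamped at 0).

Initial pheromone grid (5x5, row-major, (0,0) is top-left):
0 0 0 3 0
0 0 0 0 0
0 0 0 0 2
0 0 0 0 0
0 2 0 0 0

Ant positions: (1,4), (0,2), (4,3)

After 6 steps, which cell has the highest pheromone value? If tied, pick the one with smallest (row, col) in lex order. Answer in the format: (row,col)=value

Step 1: ant0:(1,4)->S->(2,4) | ant1:(0,2)->E->(0,3) | ant2:(4,3)->N->(3,3)
  grid max=4 at (0,3)
Step 2: ant0:(2,4)->N->(1,4) | ant1:(0,3)->E->(0,4) | ant2:(3,3)->N->(2,3)
  grid max=3 at (0,3)
Step 3: ant0:(1,4)->S->(2,4) | ant1:(0,4)->W->(0,3) | ant2:(2,3)->E->(2,4)
  grid max=5 at (2,4)
Step 4: ant0:(2,4)->N->(1,4) | ant1:(0,3)->E->(0,4) | ant2:(2,4)->N->(1,4)
  grid max=4 at (2,4)
Step 5: ant0:(1,4)->S->(2,4) | ant1:(0,4)->S->(1,4) | ant2:(1,4)->S->(2,4)
  grid max=7 at (2,4)
Step 6: ant0:(2,4)->N->(1,4) | ant1:(1,4)->S->(2,4) | ant2:(2,4)->N->(1,4)
  grid max=8 at (2,4)
Final grid:
  0 0 0 1 0
  0 0 0 0 7
  0 0 0 0 8
  0 0 0 0 0
  0 0 0 0 0
Max pheromone 8 at (2,4)

Answer: (2,4)=8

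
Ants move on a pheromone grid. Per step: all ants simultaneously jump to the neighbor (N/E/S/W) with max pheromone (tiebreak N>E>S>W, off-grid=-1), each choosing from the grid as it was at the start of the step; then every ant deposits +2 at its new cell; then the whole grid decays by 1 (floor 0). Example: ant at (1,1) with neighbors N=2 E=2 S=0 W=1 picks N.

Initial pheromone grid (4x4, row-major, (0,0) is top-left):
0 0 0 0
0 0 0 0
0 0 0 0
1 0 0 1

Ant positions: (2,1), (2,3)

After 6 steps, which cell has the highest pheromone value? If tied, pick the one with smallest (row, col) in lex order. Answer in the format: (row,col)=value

Step 1: ant0:(2,1)->N->(1,1) | ant1:(2,3)->S->(3,3)
  grid max=2 at (3,3)
Step 2: ant0:(1,1)->N->(0,1) | ant1:(3,3)->N->(2,3)
  grid max=1 at (0,1)
Step 3: ant0:(0,1)->E->(0,2) | ant1:(2,3)->S->(3,3)
  grid max=2 at (3,3)
Step 4: ant0:(0,2)->E->(0,3) | ant1:(3,3)->N->(2,3)
  grid max=1 at (0,3)
Step 5: ant0:(0,3)->S->(1,3) | ant1:(2,3)->S->(3,3)
  grid max=2 at (3,3)
Step 6: ant0:(1,3)->N->(0,3) | ant1:(3,3)->N->(2,3)
  grid max=1 at (0,3)
Final grid:
  0 0 0 1
  0 0 0 0
  0 0 0 1
  0 0 0 1
Max pheromone 1 at (0,3)

Answer: (0,3)=1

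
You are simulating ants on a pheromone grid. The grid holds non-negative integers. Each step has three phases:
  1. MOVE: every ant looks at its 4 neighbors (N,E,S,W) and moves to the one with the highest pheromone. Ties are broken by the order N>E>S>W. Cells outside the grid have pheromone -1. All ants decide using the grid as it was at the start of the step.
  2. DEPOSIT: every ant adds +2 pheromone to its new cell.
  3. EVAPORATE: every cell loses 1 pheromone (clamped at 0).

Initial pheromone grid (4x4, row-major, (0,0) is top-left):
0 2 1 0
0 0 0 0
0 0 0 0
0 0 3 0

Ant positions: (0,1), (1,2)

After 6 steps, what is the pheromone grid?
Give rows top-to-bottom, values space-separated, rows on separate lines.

After step 1: ants at (0,2),(0,2)
  0 1 4 0
  0 0 0 0
  0 0 0 0
  0 0 2 0
After step 2: ants at (0,1),(0,1)
  0 4 3 0
  0 0 0 0
  0 0 0 0
  0 0 1 0
After step 3: ants at (0,2),(0,2)
  0 3 6 0
  0 0 0 0
  0 0 0 0
  0 0 0 0
After step 4: ants at (0,1),(0,1)
  0 6 5 0
  0 0 0 0
  0 0 0 0
  0 0 0 0
After step 5: ants at (0,2),(0,2)
  0 5 8 0
  0 0 0 0
  0 0 0 0
  0 0 0 0
After step 6: ants at (0,1),(0,1)
  0 8 7 0
  0 0 0 0
  0 0 0 0
  0 0 0 0

0 8 7 0
0 0 0 0
0 0 0 0
0 0 0 0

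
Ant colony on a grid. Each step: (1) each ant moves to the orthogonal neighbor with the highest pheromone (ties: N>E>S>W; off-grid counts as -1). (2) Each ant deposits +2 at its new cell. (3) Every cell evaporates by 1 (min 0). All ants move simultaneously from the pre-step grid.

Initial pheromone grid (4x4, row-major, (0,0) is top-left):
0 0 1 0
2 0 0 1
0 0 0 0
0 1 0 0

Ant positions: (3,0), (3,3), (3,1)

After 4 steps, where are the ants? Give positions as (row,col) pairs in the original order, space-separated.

Step 1: ant0:(3,0)->E->(3,1) | ant1:(3,3)->N->(2,3) | ant2:(3,1)->N->(2,1)
  grid max=2 at (3,1)
Step 2: ant0:(3,1)->N->(2,1) | ant1:(2,3)->N->(1,3) | ant2:(2,1)->S->(3,1)
  grid max=3 at (3,1)
Step 3: ant0:(2,1)->S->(3,1) | ant1:(1,3)->N->(0,3) | ant2:(3,1)->N->(2,1)
  grid max=4 at (3,1)
Step 4: ant0:(3,1)->N->(2,1) | ant1:(0,3)->S->(1,3) | ant2:(2,1)->S->(3,1)
  grid max=5 at (3,1)

(2,1) (1,3) (3,1)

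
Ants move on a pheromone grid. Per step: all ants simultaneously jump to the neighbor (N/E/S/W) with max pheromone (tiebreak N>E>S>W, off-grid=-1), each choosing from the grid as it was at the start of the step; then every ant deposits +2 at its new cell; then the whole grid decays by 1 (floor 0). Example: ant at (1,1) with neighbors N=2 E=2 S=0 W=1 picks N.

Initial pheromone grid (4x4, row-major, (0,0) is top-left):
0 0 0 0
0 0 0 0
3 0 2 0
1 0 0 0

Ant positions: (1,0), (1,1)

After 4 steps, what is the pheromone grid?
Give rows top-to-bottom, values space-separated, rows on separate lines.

After step 1: ants at (2,0),(0,1)
  0 1 0 0
  0 0 0 0
  4 0 1 0
  0 0 0 0
After step 2: ants at (1,0),(0,2)
  0 0 1 0
  1 0 0 0
  3 0 0 0
  0 0 0 0
After step 3: ants at (2,0),(0,3)
  0 0 0 1
  0 0 0 0
  4 0 0 0
  0 0 0 0
After step 4: ants at (1,0),(1,3)
  0 0 0 0
  1 0 0 1
  3 0 0 0
  0 0 0 0

0 0 0 0
1 0 0 1
3 0 0 0
0 0 0 0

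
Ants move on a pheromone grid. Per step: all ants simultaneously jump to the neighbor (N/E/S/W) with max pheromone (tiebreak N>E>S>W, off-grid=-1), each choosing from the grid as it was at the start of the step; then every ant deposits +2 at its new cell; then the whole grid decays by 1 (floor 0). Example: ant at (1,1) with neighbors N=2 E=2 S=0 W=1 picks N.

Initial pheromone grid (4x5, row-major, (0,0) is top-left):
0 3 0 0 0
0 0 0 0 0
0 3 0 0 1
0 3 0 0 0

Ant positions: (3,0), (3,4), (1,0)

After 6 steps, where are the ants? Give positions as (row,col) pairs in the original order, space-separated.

Step 1: ant0:(3,0)->E->(3,1) | ant1:(3,4)->N->(2,4) | ant2:(1,0)->N->(0,0)
  grid max=4 at (3,1)
Step 2: ant0:(3,1)->N->(2,1) | ant1:(2,4)->N->(1,4) | ant2:(0,0)->E->(0,1)
  grid max=3 at (0,1)
Step 3: ant0:(2,1)->S->(3,1) | ant1:(1,4)->S->(2,4) | ant2:(0,1)->E->(0,2)
  grid max=4 at (3,1)
Step 4: ant0:(3,1)->N->(2,1) | ant1:(2,4)->N->(1,4) | ant2:(0,2)->W->(0,1)
  grid max=3 at (0,1)
Step 5: ant0:(2,1)->S->(3,1) | ant1:(1,4)->S->(2,4) | ant2:(0,1)->E->(0,2)
  grid max=4 at (3,1)
Step 6: ant0:(3,1)->N->(2,1) | ant1:(2,4)->N->(1,4) | ant2:(0,2)->W->(0,1)
  grid max=3 at (0,1)

(2,1) (1,4) (0,1)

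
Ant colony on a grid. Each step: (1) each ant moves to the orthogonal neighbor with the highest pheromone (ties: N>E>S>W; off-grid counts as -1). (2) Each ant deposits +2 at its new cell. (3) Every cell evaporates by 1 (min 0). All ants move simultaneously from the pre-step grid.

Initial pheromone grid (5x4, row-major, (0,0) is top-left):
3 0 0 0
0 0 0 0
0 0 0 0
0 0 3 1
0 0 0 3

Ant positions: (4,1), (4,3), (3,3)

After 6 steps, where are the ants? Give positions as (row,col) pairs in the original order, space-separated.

Step 1: ant0:(4,1)->N->(3,1) | ant1:(4,3)->N->(3,3) | ant2:(3,3)->S->(4,3)
  grid max=4 at (4,3)
Step 2: ant0:(3,1)->E->(3,2) | ant1:(3,3)->S->(4,3) | ant2:(4,3)->N->(3,3)
  grid max=5 at (4,3)
Step 3: ant0:(3,2)->E->(3,3) | ant1:(4,3)->N->(3,3) | ant2:(3,3)->S->(4,3)
  grid max=6 at (3,3)
Step 4: ant0:(3,3)->S->(4,3) | ant1:(3,3)->S->(4,3) | ant2:(4,3)->N->(3,3)
  grid max=9 at (4,3)
Step 5: ant0:(4,3)->N->(3,3) | ant1:(4,3)->N->(3,3) | ant2:(3,3)->S->(4,3)
  grid max=10 at (3,3)
Step 6: ant0:(3,3)->S->(4,3) | ant1:(3,3)->S->(4,3) | ant2:(4,3)->N->(3,3)
  grid max=13 at (4,3)

(4,3) (4,3) (3,3)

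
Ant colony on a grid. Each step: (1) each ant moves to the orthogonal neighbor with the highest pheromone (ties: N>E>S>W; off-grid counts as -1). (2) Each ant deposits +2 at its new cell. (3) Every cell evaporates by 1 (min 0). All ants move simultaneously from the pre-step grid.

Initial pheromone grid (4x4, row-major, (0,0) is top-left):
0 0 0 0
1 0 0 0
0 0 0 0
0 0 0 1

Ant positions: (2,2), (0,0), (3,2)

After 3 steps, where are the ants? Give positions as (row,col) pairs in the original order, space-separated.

Step 1: ant0:(2,2)->N->(1,2) | ant1:(0,0)->S->(1,0) | ant2:(3,2)->E->(3,3)
  grid max=2 at (1,0)
Step 2: ant0:(1,2)->N->(0,2) | ant1:(1,0)->N->(0,0) | ant2:(3,3)->N->(2,3)
  grid max=1 at (0,0)
Step 3: ant0:(0,2)->E->(0,3) | ant1:(0,0)->S->(1,0) | ant2:(2,3)->S->(3,3)
  grid max=2 at (1,0)

(0,3) (1,0) (3,3)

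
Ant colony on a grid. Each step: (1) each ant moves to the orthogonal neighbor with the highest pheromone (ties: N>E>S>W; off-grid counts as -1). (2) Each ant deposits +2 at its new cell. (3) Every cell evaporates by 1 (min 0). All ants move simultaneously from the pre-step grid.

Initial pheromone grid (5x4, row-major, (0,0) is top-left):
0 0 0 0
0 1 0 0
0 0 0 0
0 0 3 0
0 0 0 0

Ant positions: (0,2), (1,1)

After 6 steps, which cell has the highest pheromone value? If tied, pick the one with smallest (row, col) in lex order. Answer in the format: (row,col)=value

Step 1: ant0:(0,2)->E->(0,3) | ant1:(1,1)->N->(0,1)
  grid max=2 at (3,2)
Step 2: ant0:(0,3)->S->(1,3) | ant1:(0,1)->E->(0,2)
  grid max=1 at (0,2)
Step 3: ant0:(1,3)->N->(0,3) | ant1:(0,2)->E->(0,3)
  grid max=3 at (0,3)
Step 4: ant0:(0,3)->S->(1,3) | ant1:(0,3)->S->(1,3)
  grid max=3 at (1,3)
Step 5: ant0:(1,3)->N->(0,3) | ant1:(1,3)->N->(0,3)
  grid max=5 at (0,3)
Step 6: ant0:(0,3)->S->(1,3) | ant1:(0,3)->S->(1,3)
  grid max=5 at (1,3)
Final grid:
  0 0 0 4
  0 0 0 5
  0 0 0 0
  0 0 0 0
  0 0 0 0
Max pheromone 5 at (1,3)

Answer: (1,3)=5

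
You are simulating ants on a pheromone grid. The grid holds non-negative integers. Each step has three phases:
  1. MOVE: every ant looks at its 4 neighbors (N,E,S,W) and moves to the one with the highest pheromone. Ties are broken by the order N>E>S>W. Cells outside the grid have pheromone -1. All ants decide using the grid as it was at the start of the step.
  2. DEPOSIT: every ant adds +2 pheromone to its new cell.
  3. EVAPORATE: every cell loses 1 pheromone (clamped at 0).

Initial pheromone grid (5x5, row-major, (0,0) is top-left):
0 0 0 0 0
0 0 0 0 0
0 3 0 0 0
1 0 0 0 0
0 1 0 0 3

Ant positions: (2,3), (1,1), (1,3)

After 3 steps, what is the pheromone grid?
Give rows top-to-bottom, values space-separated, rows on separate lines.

After step 1: ants at (1,3),(2,1),(0,3)
  0 0 0 1 0
  0 0 0 1 0
  0 4 0 0 0
  0 0 0 0 0
  0 0 0 0 2
After step 2: ants at (0,3),(1,1),(1,3)
  0 0 0 2 0
  0 1 0 2 0
  0 3 0 0 0
  0 0 0 0 0
  0 0 0 0 1
After step 3: ants at (1,3),(2,1),(0,3)
  0 0 0 3 0
  0 0 0 3 0
  0 4 0 0 0
  0 0 0 0 0
  0 0 0 0 0

0 0 0 3 0
0 0 0 3 0
0 4 0 0 0
0 0 0 0 0
0 0 0 0 0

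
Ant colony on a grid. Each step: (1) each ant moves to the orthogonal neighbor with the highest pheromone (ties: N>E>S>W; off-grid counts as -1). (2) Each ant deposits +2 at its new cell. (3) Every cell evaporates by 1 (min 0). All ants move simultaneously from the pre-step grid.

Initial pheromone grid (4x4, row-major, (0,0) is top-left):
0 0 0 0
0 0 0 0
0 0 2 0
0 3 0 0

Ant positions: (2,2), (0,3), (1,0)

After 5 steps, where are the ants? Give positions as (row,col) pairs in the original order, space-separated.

Step 1: ant0:(2,2)->N->(1,2) | ant1:(0,3)->S->(1,3) | ant2:(1,0)->N->(0,0)
  grid max=2 at (3,1)
Step 2: ant0:(1,2)->E->(1,3) | ant1:(1,3)->W->(1,2) | ant2:(0,0)->E->(0,1)
  grid max=2 at (1,2)
Step 3: ant0:(1,3)->W->(1,2) | ant1:(1,2)->E->(1,3) | ant2:(0,1)->E->(0,2)
  grid max=3 at (1,2)
Step 4: ant0:(1,2)->E->(1,3) | ant1:(1,3)->W->(1,2) | ant2:(0,2)->S->(1,2)
  grid max=6 at (1,2)
Step 5: ant0:(1,3)->W->(1,2) | ant1:(1,2)->E->(1,3) | ant2:(1,2)->E->(1,3)
  grid max=7 at (1,2)

(1,2) (1,3) (1,3)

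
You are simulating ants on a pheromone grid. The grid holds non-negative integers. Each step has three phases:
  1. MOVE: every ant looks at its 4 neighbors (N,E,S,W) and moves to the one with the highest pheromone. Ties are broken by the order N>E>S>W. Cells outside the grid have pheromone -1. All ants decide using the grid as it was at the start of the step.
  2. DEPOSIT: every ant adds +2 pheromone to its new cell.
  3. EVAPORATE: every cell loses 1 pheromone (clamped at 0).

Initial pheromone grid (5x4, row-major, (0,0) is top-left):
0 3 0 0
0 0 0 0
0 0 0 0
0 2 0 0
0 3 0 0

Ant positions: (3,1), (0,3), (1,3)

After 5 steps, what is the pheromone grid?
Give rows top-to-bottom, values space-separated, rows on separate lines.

After step 1: ants at (4,1),(1,3),(0,3)
  0 2 0 1
  0 0 0 1
  0 0 0 0
  0 1 0 0
  0 4 0 0
After step 2: ants at (3,1),(0,3),(1,3)
  0 1 0 2
  0 0 0 2
  0 0 0 0
  0 2 0 0
  0 3 0 0
After step 3: ants at (4,1),(1,3),(0,3)
  0 0 0 3
  0 0 0 3
  0 0 0 0
  0 1 0 0
  0 4 0 0
After step 4: ants at (3,1),(0,3),(1,3)
  0 0 0 4
  0 0 0 4
  0 0 0 0
  0 2 0 0
  0 3 0 0
After step 5: ants at (4,1),(1,3),(0,3)
  0 0 0 5
  0 0 0 5
  0 0 0 0
  0 1 0 0
  0 4 0 0

0 0 0 5
0 0 0 5
0 0 0 0
0 1 0 0
0 4 0 0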